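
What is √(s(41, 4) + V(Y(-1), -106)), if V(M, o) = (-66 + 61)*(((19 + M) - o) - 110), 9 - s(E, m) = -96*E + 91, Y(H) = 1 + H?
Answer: √3779 ≈ 61.474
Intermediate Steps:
s(E, m) = -82 + 96*E (s(E, m) = 9 - (-96*E + 91) = 9 - (91 - 96*E) = 9 + (-91 + 96*E) = -82 + 96*E)
V(M, o) = 455 - 5*M + 5*o (V(M, o) = -5*((19 + M - o) - 110) = -5*(-91 + M - o) = 455 - 5*M + 5*o)
√(s(41, 4) + V(Y(-1), -106)) = √((-82 + 96*41) + (455 - 5*(1 - 1) + 5*(-106))) = √((-82 + 3936) + (455 - 5*0 - 530)) = √(3854 + (455 + 0 - 530)) = √(3854 - 75) = √3779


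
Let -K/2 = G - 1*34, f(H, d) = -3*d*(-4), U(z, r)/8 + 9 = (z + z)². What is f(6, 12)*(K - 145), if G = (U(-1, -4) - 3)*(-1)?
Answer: -23472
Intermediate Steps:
U(z, r) = -72 + 32*z² (U(z, r) = -72 + 8*(z + z)² = -72 + 8*(2*z)² = -72 + 8*(4*z²) = -72 + 32*z²)
f(H, d) = 12*d
G = 43 (G = ((-72 + 32*(-1)²) - 3)*(-1) = ((-72 + 32*1) - 3)*(-1) = ((-72 + 32) - 3)*(-1) = (-40 - 3)*(-1) = -43*(-1) = 43)
K = -18 (K = -2*(43 - 1*34) = -2*(43 - 34) = -2*9 = -18)
f(6, 12)*(K - 145) = (12*12)*(-18 - 145) = 144*(-163) = -23472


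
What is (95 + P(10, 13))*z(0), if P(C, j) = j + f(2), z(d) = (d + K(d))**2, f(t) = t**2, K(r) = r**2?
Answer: 0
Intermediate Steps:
z(d) = (d + d**2)**2
P(C, j) = 4 + j (P(C, j) = j + 2**2 = j + 4 = 4 + j)
(95 + P(10, 13))*z(0) = (95 + (4 + 13))*(0**2*(1 + 0)**2) = (95 + 17)*(0*1**2) = 112*(0*1) = 112*0 = 0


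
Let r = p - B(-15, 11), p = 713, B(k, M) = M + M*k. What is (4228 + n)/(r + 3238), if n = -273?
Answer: 791/821 ≈ 0.96346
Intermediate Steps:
r = 867 (r = 713 - 11*(1 - 15) = 713 - 11*(-14) = 713 - 1*(-154) = 713 + 154 = 867)
(4228 + n)/(r + 3238) = (4228 - 273)/(867 + 3238) = 3955/4105 = 3955*(1/4105) = 791/821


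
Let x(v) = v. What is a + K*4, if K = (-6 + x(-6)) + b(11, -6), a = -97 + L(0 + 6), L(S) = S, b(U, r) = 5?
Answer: -119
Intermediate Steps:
a = -91 (a = -97 + (0 + 6) = -97 + 6 = -91)
K = -7 (K = (-6 - 6) + 5 = -12 + 5 = -7)
a + K*4 = -91 - 7*4 = -91 - 28 = -119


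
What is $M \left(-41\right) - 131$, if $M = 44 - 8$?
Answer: $-1607$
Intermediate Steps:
$M = 36$
$M \left(-41\right) - 131 = 36 \left(-41\right) - 131 = -1476 - 131 = -1607$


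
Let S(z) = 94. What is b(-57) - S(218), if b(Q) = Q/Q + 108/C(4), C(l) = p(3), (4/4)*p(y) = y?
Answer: -57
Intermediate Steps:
p(y) = y
C(l) = 3
b(Q) = 37 (b(Q) = Q/Q + 108/3 = 1 + 108*(1/3) = 1 + 36 = 37)
b(-57) - S(218) = 37 - 1*94 = 37 - 94 = -57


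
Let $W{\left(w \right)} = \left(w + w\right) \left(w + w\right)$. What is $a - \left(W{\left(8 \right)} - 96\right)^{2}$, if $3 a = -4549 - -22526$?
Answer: $- \frac{58823}{3} \approx -19608.0$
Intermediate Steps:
$a = \frac{17977}{3}$ ($a = \frac{-4549 - -22526}{3} = \frac{-4549 + 22526}{3} = \frac{1}{3} \cdot 17977 = \frac{17977}{3} \approx 5992.3$)
$W{\left(w \right)} = 4 w^{2}$ ($W{\left(w \right)} = 2 w 2 w = 4 w^{2}$)
$a - \left(W{\left(8 \right)} - 96\right)^{2} = \frac{17977}{3} - \left(4 \cdot 8^{2} - 96\right)^{2} = \frac{17977}{3} - \left(4 \cdot 64 - 96\right)^{2} = \frac{17977}{3} - \left(256 - 96\right)^{2} = \frac{17977}{3} - 160^{2} = \frac{17977}{3} - 25600 = - \frac{58823}{3}$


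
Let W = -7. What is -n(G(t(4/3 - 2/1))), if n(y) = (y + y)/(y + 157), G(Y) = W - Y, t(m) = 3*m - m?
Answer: 17/227 ≈ 0.074890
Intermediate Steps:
t(m) = 2*m
G(Y) = -7 - Y
n(y) = 2*y/(157 + y) (n(y) = (2*y)/(157 + y) = 2*y/(157 + y))
-n(G(t(4/3 - 2/1))) = -2*(-7 - 2*(4/3 - 2/1))/(157 + (-7 - 2*(4/3 - 2/1))) = -2*(-7 - 2*(4*(⅓) - 2*1))/(157 + (-7 - 2*(4*(⅓) - 2*1))) = -2*(-7 - 2*(4/3 - 2))/(157 + (-7 - 2*(4/3 - 2))) = -2*(-7 - 2*(-2)/3)/(157 + (-7 - 2*(-2)/3)) = -2*(-7 - 1*(-4/3))/(157 + (-7 - 1*(-4/3))) = -2*(-7 + 4/3)/(157 + (-7 + 4/3)) = -2*(-17)/(3*(157 - 17/3)) = -2*(-17)/(3*454/3) = -2*(-17)*3/(3*454) = -1*(-17/227) = 17/227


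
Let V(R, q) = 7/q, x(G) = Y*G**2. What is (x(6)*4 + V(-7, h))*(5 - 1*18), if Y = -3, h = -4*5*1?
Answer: 112411/20 ≈ 5620.5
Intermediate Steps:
h = -20 (h = -20*1 = -20)
x(G) = -3*G**2
(x(6)*4 + V(-7, h))*(5 - 1*18) = (-3*6**2*4 + 7/(-20))*(5 - 1*18) = (-3*36*4 + 7*(-1/20))*(5 - 18) = (-108*4 - 7/20)*(-13) = (-432 - 7/20)*(-13) = -8647/20*(-13) = 112411/20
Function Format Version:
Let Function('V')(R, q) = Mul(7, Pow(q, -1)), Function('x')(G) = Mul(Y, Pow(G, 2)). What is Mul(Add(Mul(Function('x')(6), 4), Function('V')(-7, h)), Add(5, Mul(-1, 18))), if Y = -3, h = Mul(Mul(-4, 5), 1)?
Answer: Rational(112411, 20) ≈ 5620.5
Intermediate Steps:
h = -20 (h = Mul(-20, 1) = -20)
Function('x')(G) = Mul(-3, Pow(G, 2))
Mul(Add(Mul(Function('x')(6), 4), Function('V')(-7, h)), Add(5, Mul(-1, 18))) = Mul(Add(Mul(Mul(-3, Pow(6, 2)), 4), Mul(7, Pow(-20, -1))), Add(5, Mul(-1, 18))) = Mul(Add(Mul(Mul(-3, 36), 4), Mul(7, Rational(-1, 20))), Add(5, -18)) = Mul(Add(Mul(-108, 4), Rational(-7, 20)), -13) = Mul(Add(-432, Rational(-7, 20)), -13) = Mul(Rational(-8647, 20), -13) = Rational(112411, 20)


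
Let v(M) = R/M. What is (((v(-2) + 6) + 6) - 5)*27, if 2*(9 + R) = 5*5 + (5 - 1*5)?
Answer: 567/4 ≈ 141.75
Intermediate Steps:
R = 7/2 (R = -9 + (5*5 + (5 - 1*5))/2 = -9 + (25 + (5 - 5))/2 = -9 + (25 + 0)/2 = -9 + (1/2)*25 = -9 + 25/2 = 7/2 ≈ 3.5000)
v(M) = 7/(2*M)
(((v(-2) + 6) + 6) - 5)*27 = ((((7/2)/(-2) + 6) + 6) - 5)*27 = ((((7/2)*(-1/2) + 6) + 6) - 5)*27 = (((-7/4 + 6) + 6) - 5)*27 = ((17/4 + 6) - 5)*27 = (41/4 - 5)*27 = (21/4)*27 = 567/4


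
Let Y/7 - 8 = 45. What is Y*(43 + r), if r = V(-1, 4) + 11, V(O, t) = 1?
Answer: 20405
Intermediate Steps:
Y = 371 (Y = 56 + 7*45 = 56 + 315 = 371)
r = 12 (r = 1 + 11 = 12)
Y*(43 + r) = 371*(43 + 12) = 371*55 = 20405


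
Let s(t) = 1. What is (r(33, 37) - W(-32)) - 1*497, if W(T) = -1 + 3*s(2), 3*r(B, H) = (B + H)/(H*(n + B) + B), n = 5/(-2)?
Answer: -3477391/6969 ≈ -498.98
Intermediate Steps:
n = -5/2 (n = 5*(-1/2) = -5/2 ≈ -2.5000)
r(B, H) = (B + H)/(3*(B + H*(-5/2 + B))) (r(B, H) = ((B + H)/(H*(-5/2 + B) + B))/3 = ((B + H)/(B + H*(-5/2 + B)))/3 = (B + H)/(3*(B + H*(-5/2 + B))))
W(T) = 2 (W(T) = -1 + 3*1 = -1 + 3 = 2)
(r(33, 37) - W(-32)) - 1*497 = (2*(33 + 37)/(3*(-5*37 + 2*33 + 2*33*37)) - 1*2) - 1*497 = ((2/3)*70/(-185 + 66 + 2442) - 2) - 497 = ((2/3)*70/2323 - 2) - 497 = ((2/3)*(1/2323)*70 - 2) - 497 = (140/6969 - 2) - 497 = -13798/6969 - 497 = -3477391/6969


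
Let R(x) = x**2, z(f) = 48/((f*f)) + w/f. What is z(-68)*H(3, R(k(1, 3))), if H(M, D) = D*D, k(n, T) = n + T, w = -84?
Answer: 92160/289 ≈ 318.89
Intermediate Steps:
z(f) = -84/f + 48/f**2 (z(f) = 48/((f*f)) - 84/f = 48/(f**2) - 84/f = 48/f**2 - 84/f = -84/f + 48/f**2)
k(n, T) = T + n
H(M, D) = D**2
z(-68)*H(3, R(k(1, 3))) = (12*(4 - 7*(-68))/(-68)**2)*((3 + 1)**2)**2 = (12*(1/4624)*(4 + 476))*(4**2)**2 = (12*(1/4624)*480)*16**2 = (360/289)*256 = 92160/289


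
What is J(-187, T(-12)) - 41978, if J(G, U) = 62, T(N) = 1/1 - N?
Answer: -41916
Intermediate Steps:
T(N) = 1 - N
J(-187, T(-12)) - 41978 = 62 - 41978 = -41916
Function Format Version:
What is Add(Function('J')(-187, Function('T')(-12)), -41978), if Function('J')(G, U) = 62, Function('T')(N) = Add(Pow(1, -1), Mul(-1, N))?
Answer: -41916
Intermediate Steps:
Function('T')(N) = Add(1, Mul(-1, N))
Add(Function('J')(-187, Function('T')(-12)), -41978) = Add(62, -41978) = -41916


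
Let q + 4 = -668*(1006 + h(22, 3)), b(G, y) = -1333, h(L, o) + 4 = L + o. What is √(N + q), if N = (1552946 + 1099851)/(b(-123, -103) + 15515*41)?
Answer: I*√276436890621179706/634782 ≈ 828.27*I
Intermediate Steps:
h(L, o) = -4 + L + o (h(L, o) = -4 + (L + o) = -4 + L + o)
q = -686040 (q = -4 - 668*(1006 + (-4 + 22 + 3)) = -4 - 668*(1006 + 21) = -4 - 668*1027 = -4 - 686036 = -686040)
N = 2652797/634782 (N = (1552946 + 1099851)/(-1333 + 15515*41) = 2652797/(-1333 + 636115) = 2652797/634782 ≈ 4.1791)
√(N + q) = √(2652797/634782 - 686040) = √(-435483190483/634782) = I*√276436890621179706/634782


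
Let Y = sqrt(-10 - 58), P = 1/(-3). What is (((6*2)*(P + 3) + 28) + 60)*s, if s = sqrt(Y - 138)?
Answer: 120*sqrt(-138 + 2*I*sqrt(17)) ≈ 42.099 + 1410.3*I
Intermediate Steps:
P = -1/3 ≈ -0.33333
Y = 2*I*sqrt(17) (Y = sqrt(-68) = 2*I*sqrt(17) ≈ 8.2462*I)
s = sqrt(-138 + 2*I*sqrt(17)) (s = sqrt(2*I*sqrt(17) - 138) = sqrt(-138 + 2*I*sqrt(17)) ≈ 0.35083 + 11.753*I)
(((6*2)*(P + 3) + 28) + 60)*s = (((6*2)*(-1/3 + 3) + 28) + 60)*sqrt(-138 + 2*I*sqrt(17)) = ((12*(8/3) + 28) + 60)*sqrt(-138 + 2*I*sqrt(17)) = ((32 + 28) + 60)*sqrt(-138 + 2*I*sqrt(17)) = (60 + 60)*sqrt(-138 + 2*I*sqrt(17)) = 120*sqrt(-138 + 2*I*sqrt(17))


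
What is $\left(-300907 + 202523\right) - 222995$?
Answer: $-321379$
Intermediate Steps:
$\left(-300907 + 202523\right) - 222995 = -98384 - 222995 = -321379$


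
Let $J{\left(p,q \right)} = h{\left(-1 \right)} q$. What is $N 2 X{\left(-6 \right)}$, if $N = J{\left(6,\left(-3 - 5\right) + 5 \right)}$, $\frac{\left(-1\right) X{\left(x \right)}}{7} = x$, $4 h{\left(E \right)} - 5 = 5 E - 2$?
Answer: $126$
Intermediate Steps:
$h{\left(E \right)} = \frac{3}{4} + \frac{5 E}{4}$ ($h{\left(E \right)} = \frac{5}{4} + \frac{5 E - 2}{4} = \frac{5}{4} + \frac{-2 + 5 E}{4} = \frac{5}{4} + \left(- \frac{1}{2} + \frac{5 E}{4}\right) = \frac{3}{4} + \frac{5 E}{4}$)
$X{\left(x \right)} = - 7 x$
$J{\left(p,q \right)} = - \frac{q}{2}$ ($J{\left(p,q \right)} = \left(\frac{3}{4} + \frac{5}{4} \left(-1\right)\right) q = \left(\frac{3}{4} - \frac{5}{4}\right) q = - \frac{q}{2}$)
$N = \frac{3}{2}$ ($N = - \frac{\left(-3 - 5\right) + 5}{2} = - \frac{-8 + 5}{2} = \left(- \frac{1}{2}\right) \left(-3\right) = \frac{3}{2} \approx 1.5$)
$N 2 X{\left(-6 \right)} = \frac{3}{2} \cdot 2 \left(\left(-7\right) \left(-6\right)\right) = 3 \cdot 42 = 126$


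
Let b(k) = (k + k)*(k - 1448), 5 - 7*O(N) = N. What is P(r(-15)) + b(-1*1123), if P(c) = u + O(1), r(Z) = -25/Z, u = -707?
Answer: 40416317/7 ≈ 5.7738e+6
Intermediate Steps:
O(N) = 5/7 - N/7
P(c) = -4945/7 (P(c) = -707 + (5/7 - ⅐*1) = -707 + (5/7 - ⅐) = -707 + 4/7 = -4945/7)
b(k) = 2*k*(-1448 + k) (b(k) = (2*k)*(-1448 + k) = 2*k*(-1448 + k))
P(r(-15)) + b(-1*1123) = -4945/7 + 2*(-1*1123)*(-1448 - 1*1123) = -4945/7 + 2*(-1123)*(-1448 - 1123) = -4945/7 + 2*(-1123)*(-2571) = -4945/7 + 5774466 = 40416317/7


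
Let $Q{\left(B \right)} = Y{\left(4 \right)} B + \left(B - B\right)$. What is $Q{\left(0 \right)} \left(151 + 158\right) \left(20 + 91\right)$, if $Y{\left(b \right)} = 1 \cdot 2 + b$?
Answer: $0$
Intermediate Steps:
$Y{\left(b \right)} = 2 + b$
$Q{\left(B \right)} = 6 B$ ($Q{\left(B \right)} = \left(2 + 4\right) B + \left(B - B\right) = 6 B + 0 = 6 B$)
$Q{\left(0 \right)} \left(151 + 158\right) \left(20 + 91\right) = 6 \cdot 0 \left(151 + 158\right) \left(20 + 91\right) = 0 \cdot 309 \cdot 111 = 0 \cdot 34299 = 0$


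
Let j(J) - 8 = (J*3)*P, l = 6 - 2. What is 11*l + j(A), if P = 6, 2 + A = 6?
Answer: 124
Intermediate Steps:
A = 4 (A = -2 + 6 = 4)
l = 4
j(J) = 8 + 18*J (j(J) = 8 + (J*3)*6 = 8 + (3*J)*6 = 8 + 18*J)
11*l + j(A) = 11*4 + (8 + 18*4) = 44 + (8 + 72) = 44 + 80 = 124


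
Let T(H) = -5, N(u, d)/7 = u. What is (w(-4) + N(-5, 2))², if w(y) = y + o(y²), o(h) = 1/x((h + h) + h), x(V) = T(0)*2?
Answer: 152881/100 ≈ 1528.8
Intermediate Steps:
N(u, d) = 7*u
x(V) = -10 (x(V) = -5*2 = -10)
o(h) = -⅒ (o(h) = 1/(-10) = -⅒)
w(y) = -⅒ + y (w(y) = y - ⅒ = -⅒ + y)
(w(-4) + N(-5, 2))² = ((-⅒ - 4) + 7*(-5))² = (-41/10 - 35)² = (-391/10)² = 152881/100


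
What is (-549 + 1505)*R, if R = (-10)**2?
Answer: 95600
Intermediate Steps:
R = 100
(-549 + 1505)*R = (-549 + 1505)*100 = 956*100 = 95600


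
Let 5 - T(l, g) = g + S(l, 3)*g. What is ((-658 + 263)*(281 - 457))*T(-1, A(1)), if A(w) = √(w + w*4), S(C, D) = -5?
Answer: 347600 + 278080*√5 ≈ 9.6941e+5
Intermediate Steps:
A(w) = √5*√w (A(w) = √(w + 4*w) = √(5*w) = √5*√w)
T(l, g) = 5 + 4*g (T(l, g) = 5 - (g - 5*g) = 5 - (-4)*g = 5 + 4*g)
((-658 + 263)*(281 - 457))*T(-1, A(1)) = ((-658 + 263)*(281 - 457))*(5 + 4*(√5*√1)) = (-395*(-176))*(5 + 4*(√5*1)) = 69520*(5 + 4*√5) = 347600 + 278080*√5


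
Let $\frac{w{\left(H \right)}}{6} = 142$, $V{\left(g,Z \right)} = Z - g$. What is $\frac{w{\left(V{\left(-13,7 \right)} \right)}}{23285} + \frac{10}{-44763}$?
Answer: $\frac{37905226}{1042306455} \approx 0.036367$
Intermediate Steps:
$w{\left(H \right)} = 852$ ($w{\left(H \right)} = 6 \cdot 142 = 852$)
$\frac{w{\left(V{\left(-13,7 \right)} \right)}}{23285} + \frac{10}{-44763} = \frac{852}{23285} + \frac{10}{-44763} = 852 \cdot \frac{1}{23285} + 10 \left(- \frac{1}{44763}\right) = \frac{852}{23285} - \frac{10}{44763} = \frac{37905226}{1042306455}$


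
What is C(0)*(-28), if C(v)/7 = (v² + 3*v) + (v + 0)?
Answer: 0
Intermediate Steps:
C(v) = 7*v² + 28*v (C(v) = 7*((v² + 3*v) + (v + 0)) = 7*((v² + 3*v) + v) = 7*(v² + 4*v) = 7*v² + 28*v)
C(0)*(-28) = (7*0*(4 + 0))*(-28) = (7*0*4)*(-28) = 0*(-28) = 0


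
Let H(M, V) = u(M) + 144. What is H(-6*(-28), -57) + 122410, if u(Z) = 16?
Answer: 122570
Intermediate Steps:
H(M, V) = 160 (H(M, V) = 16 + 144 = 160)
H(-6*(-28), -57) + 122410 = 160 + 122410 = 122570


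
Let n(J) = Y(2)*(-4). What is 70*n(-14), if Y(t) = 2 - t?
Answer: 0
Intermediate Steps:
n(J) = 0 (n(J) = (2 - 1*2)*(-4) = (2 - 2)*(-4) = 0*(-4) = 0)
70*n(-14) = 70*0 = 0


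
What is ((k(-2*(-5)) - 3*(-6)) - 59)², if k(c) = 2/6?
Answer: 14884/9 ≈ 1653.8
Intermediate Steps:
k(c) = ⅓ (k(c) = 2*(⅙) = ⅓)
((k(-2*(-5)) - 3*(-6)) - 59)² = ((⅓ - 3*(-6)) - 59)² = ((⅓ + 18) - 59)² = (55/3 - 59)² = (-122/3)² = 14884/9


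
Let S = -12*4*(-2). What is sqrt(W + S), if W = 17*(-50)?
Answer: I*sqrt(754) ≈ 27.459*I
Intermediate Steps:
W = -850
S = 96 (S = -48*(-2) = 96)
sqrt(W + S) = sqrt(-850 + 96) = sqrt(-754) = I*sqrt(754)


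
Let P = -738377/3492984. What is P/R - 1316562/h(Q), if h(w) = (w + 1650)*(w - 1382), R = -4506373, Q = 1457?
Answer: -531374167660823681/94050615502516200 ≈ -5.6499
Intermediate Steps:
h(w) = (-1382 + w)*(1650 + w) (h(w) = (1650 + w)*(-1382 + w) = (-1382 + w)*(1650 + w))
P = -738377/3492984 (P = -738377*1/3492984 = -738377/3492984 ≈ -0.21139)
P/R - 1316562/h(Q) = -738377/3492984/(-4506373) - 1316562/(-2280300 + 1457² + 268*1457) = -738377/3492984*(-1/4506373) - 1316562/(-2280300 + 2122849 + 390476) = 738377/15740688787032 - 1316562/233025 = 738377/15740688787032 - 1316562*1/233025 = 738377/15740688787032 - 33758/5975 = -531374167660823681/94050615502516200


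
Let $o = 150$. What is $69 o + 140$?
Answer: $10490$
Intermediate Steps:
$69 o + 140 = 69 \cdot 150 + 140 = 10350 + 140 = 10490$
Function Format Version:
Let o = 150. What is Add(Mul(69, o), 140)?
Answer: 10490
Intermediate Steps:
Add(Mul(69, o), 140) = Add(Mul(69, 150), 140) = Add(10350, 140) = 10490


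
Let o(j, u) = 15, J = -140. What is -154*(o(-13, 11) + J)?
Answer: 19250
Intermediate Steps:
-154*(o(-13, 11) + J) = -154*(15 - 140) = -154*(-125) = 19250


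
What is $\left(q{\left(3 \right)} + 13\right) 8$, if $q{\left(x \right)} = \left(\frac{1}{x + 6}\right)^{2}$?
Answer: $\frac{8432}{81} \approx 104.1$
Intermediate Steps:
$q{\left(x \right)} = \frac{1}{\left(6 + x\right)^{2}}$ ($q{\left(x \right)} = \left(\frac{1}{6 + x}\right)^{2} = \frac{1}{\left(6 + x\right)^{2}}$)
$\left(q{\left(3 \right)} + 13\right) 8 = \left(\frac{1}{\left(6 + 3\right)^{2}} + 13\right) 8 = \left(\frac{1}{81} + 13\right) 8 = \frac{1054}{81} \cdot 8 = \frac{8432}{81}$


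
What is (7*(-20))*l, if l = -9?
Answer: 1260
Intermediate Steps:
(7*(-20))*l = (7*(-20))*(-9) = -140*(-9) = 1260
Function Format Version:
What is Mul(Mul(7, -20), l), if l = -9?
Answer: 1260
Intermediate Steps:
Mul(Mul(7, -20), l) = Mul(Mul(7, -20), -9) = Mul(-140, -9) = 1260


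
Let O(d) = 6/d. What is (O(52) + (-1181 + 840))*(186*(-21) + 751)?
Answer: 27962765/26 ≈ 1.0755e+6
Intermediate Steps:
(O(52) + (-1181 + 840))*(186*(-21) + 751) = (6/52 + (-1181 + 840))*(186*(-21) + 751) = (6*(1/52) - 341)*(-3906 + 751) = (3/26 - 341)*(-3155) = -8863/26*(-3155) = 27962765/26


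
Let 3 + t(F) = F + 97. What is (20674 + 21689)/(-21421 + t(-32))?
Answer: -42363/21359 ≈ -1.9834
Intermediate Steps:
t(F) = 94 + F (t(F) = -3 + (F + 97) = -3 + (97 + F) = 94 + F)
(20674 + 21689)/(-21421 + t(-32)) = (20674 + 21689)/(-21421 + (94 - 32)) = 42363/(-21421 + 62) = 42363/(-21359) = 42363*(-1/21359) = -42363/21359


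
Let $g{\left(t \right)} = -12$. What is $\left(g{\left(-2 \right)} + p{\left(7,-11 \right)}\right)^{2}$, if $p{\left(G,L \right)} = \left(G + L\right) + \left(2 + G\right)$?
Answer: $49$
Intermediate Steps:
$p{\left(G,L \right)} = 2 + L + 2 G$
$\left(g{\left(-2 \right)} + p{\left(7,-11 \right)}\right)^{2} = \left(-12 + \left(2 - 11 + 2 \cdot 7\right)\right)^{2} = \left(-12 + \left(2 - 11 + 14\right)\right)^{2} = \left(-12 + 5\right)^{2} = \left(-7\right)^{2} = 49$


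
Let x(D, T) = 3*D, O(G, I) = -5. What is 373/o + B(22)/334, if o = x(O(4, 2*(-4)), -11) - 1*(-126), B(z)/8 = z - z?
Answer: 373/111 ≈ 3.3604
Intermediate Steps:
B(z) = 0 (B(z) = 8*(z - z) = 8*0 = 0)
o = 111 (o = 3*(-5) - 1*(-126) = -15 + 126 = 111)
373/o + B(22)/334 = 373/111 + 0/334 = 373*(1/111) + 0*(1/334) = 373/111 + 0 = 373/111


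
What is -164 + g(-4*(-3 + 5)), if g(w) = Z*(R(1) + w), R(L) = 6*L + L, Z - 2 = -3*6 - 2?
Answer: -146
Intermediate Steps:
Z = -18 (Z = 2 + (-3*6 - 2) = 2 + (-18 - 2) = 2 - 20 = -18)
R(L) = 7*L
g(w) = -126 - 18*w (g(w) = -18*(7*1 + w) = -18*(7 + w) = -126 - 18*w)
-164 + g(-4*(-3 + 5)) = -164 + (-126 - (-72)*(-3 + 5)) = -164 + (-126 - (-72)*2) = -164 + (-126 - 18*(-8)) = -164 + (-126 + 144) = -164 + 18 = -146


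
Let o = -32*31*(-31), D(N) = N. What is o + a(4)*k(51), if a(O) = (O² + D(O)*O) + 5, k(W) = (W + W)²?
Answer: 415700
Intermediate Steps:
k(W) = 4*W² (k(W) = (2*W)² = 4*W²)
a(O) = 5 + 2*O² (a(O) = (O² + O*O) + 5 = (O² + O²) + 5 = 2*O² + 5 = 5 + 2*O²)
o = 30752 (o = -992*(-31) = 30752)
o + a(4)*k(51) = 30752 + (5 + 2*4²)*(4*51²) = 30752 + (5 + 2*16)*(4*2601) = 30752 + (5 + 32)*10404 = 30752 + 37*10404 = 30752 + 384948 = 415700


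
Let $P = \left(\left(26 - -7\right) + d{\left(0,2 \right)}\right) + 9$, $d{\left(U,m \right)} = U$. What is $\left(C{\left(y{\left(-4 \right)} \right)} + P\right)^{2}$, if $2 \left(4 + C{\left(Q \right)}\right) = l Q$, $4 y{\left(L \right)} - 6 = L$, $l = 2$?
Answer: $\frac{5929}{4} \approx 1482.3$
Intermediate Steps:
$y{\left(L \right)} = \frac{3}{2} + \frac{L}{4}$
$C{\left(Q \right)} = -4 + Q$ ($C{\left(Q \right)} = -4 + \frac{2 Q}{2} = -4 + Q$)
$P = 42$ ($P = \left(\left(26 - -7\right) + 0\right) + 9 = \left(\left(26 + 7\right) + 0\right) + 9 = \left(33 + 0\right) + 9 = 33 + 9 = 42$)
$\left(C{\left(y{\left(-4 \right)} \right)} + P\right)^{2} = \left(\left(-4 + \left(\frac{3}{2} + \frac{1}{4} \left(-4\right)\right)\right) + 42\right)^{2} = \left(\left(-4 + \left(\frac{3}{2} - 1\right)\right) + 42\right)^{2} = \left(\left(-4 + \frac{1}{2}\right) + 42\right)^{2} = \left(- \frac{7}{2} + 42\right)^{2} = \left(\frac{77}{2}\right)^{2} = \frac{5929}{4}$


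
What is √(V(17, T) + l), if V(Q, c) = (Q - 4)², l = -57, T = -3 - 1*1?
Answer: 4*√7 ≈ 10.583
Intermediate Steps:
T = -4 (T = -3 - 1 = -4)
V(Q, c) = (-4 + Q)²
√(V(17, T) + l) = √((-4 + 17)² - 57) = √(13² - 57) = √(169 - 57) = √112 = 4*√7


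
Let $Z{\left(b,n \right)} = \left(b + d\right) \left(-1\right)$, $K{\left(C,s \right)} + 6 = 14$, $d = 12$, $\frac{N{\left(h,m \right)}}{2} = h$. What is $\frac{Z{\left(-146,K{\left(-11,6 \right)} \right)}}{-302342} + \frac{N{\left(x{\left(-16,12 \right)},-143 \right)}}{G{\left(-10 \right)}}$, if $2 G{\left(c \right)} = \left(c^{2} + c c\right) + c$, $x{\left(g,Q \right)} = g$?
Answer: $- \frac{4843837}{14361245} \approx -0.33729$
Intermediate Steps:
$N{\left(h,m \right)} = 2 h$
$K{\left(C,s \right)} = 8$ ($K{\left(C,s \right)} = -6 + 14 = 8$)
$G{\left(c \right)} = c^{2} + \frac{c}{2}$ ($G{\left(c \right)} = \frac{\left(c^{2} + c c\right) + c}{2} = \frac{\left(c^{2} + c^{2}\right) + c}{2} = \frac{2 c^{2} + c}{2} = \frac{c + 2 c^{2}}{2} = c^{2} + \frac{c}{2}$)
$Z{\left(b,n \right)} = -12 - b$ ($Z{\left(b,n \right)} = \left(b + 12\right) \left(-1\right) = \left(12 + b\right) \left(-1\right) = -12 - b$)
$\frac{Z{\left(-146,K{\left(-11,6 \right)} \right)}}{-302342} + \frac{N{\left(x{\left(-16,12 \right)},-143 \right)}}{G{\left(-10 \right)}} = \frac{-12 - -146}{-302342} + \frac{2 \left(-16\right)}{\left(-10\right) \left(\frac{1}{2} - 10\right)} = \left(-12 + 146\right) \left(- \frac{1}{302342}\right) - \frac{32}{\left(-10\right) \left(- \frac{19}{2}\right)} = 134 \left(- \frac{1}{302342}\right) - \frac{32}{95} = - \frac{67}{151171} - \frac{32}{95} = - \frac{4843837}{14361245}$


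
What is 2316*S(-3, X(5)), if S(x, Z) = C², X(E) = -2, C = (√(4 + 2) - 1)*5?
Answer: 405300 - 115800*√6 ≈ 1.2165e+5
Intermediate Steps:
C = -5 + 5*√6 (C = (√6 - 1)*5 = (-1 + √6)*5 = -5 + 5*√6 ≈ 7.2475)
S(x, Z) = (-5 + 5*√6)²
2316*S(-3, X(5)) = 2316*(175 - 50*√6) = 405300 - 115800*√6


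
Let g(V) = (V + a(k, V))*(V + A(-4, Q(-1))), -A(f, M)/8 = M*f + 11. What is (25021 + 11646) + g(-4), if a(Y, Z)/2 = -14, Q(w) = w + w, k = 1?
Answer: 41659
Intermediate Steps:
Q(w) = 2*w
a(Y, Z) = -28 (a(Y, Z) = 2*(-14) = -28)
A(f, M) = -88 - 8*M*f (A(f, M) = -8*(M*f + 11) = -8*(11 + M*f) = -88 - 8*M*f)
g(V) = (-152 + V)*(-28 + V) (g(V) = (V - 28)*(V + (-88 - 8*2*(-1)*(-4))) = (-28 + V)*(V + (-88 - 8*(-2)*(-4))) = (-28 + V)*(V + (-88 - 64)) = (-28 + V)*(V - 152) = (-28 + V)*(-152 + V) = (-152 + V)*(-28 + V))
(25021 + 11646) + g(-4) = (25021 + 11646) + (4256 + (-4)² - 180*(-4)) = 36667 + (4256 + 16 + 720) = 36667 + 4992 = 41659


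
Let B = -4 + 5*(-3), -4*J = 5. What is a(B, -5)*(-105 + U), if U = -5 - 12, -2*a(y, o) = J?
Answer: -305/4 ≈ -76.250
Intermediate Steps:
J = -5/4 (J = -¼*5 = -5/4 ≈ -1.2500)
B = -19 (B = -4 - 15 = -19)
a(y, o) = 5/8 (a(y, o) = -½*(-5/4) = 5/8)
U = -17
a(B, -5)*(-105 + U) = 5*(-105 - 17)/8 = (5/8)*(-122) = -305/4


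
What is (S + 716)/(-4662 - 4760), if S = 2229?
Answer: -2945/9422 ≈ -0.31257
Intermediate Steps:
(S + 716)/(-4662 - 4760) = (2229 + 716)/(-4662 - 4760) = 2945/(-9422) = 2945*(-1/9422) = -2945/9422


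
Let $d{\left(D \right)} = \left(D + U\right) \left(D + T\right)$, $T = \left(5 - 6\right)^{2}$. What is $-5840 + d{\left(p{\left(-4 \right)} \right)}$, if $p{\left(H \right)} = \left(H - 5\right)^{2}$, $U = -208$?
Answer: $-16254$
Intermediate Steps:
$T = 1$ ($T = \left(-1\right)^{2} = 1$)
$p{\left(H \right)} = \left(-5 + H\right)^{2}$
$d{\left(D \right)} = \left(1 + D\right) \left(-208 + D\right)$ ($d{\left(D \right)} = \left(D - 208\right) \left(D + 1\right) = \left(-208 + D\right) \left(1 + D\right) = \left(1 + D\right) \left(-208 + D\right)$)
$-5840 + d{\left(p{\left(-4 \right)} \right)} = -5840 - \left(208 - \left(-5 - 4\right)^{4} + 207 \left(-5 - 4\right)^{2}\right) = -5840 - \left(208 - 6561 + 16767\right) = -5840 - \left(16975 - 6561\right) = -5840 - 10414 = -16254$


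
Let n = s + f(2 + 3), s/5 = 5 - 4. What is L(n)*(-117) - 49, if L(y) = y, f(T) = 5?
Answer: -1219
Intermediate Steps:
s = 5 (s = 5*(5 - 4) = 5*1 = 5)
n = 10 (n = 5 + 5 = 10)
L(n)*(-117) - 49 = 10*(-117) - 49 = -1170 - 49 = -1219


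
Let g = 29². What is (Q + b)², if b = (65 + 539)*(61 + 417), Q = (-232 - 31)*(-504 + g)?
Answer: 40032406561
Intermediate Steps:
g = 841
Q = -88631 (Q = (-232 - 31)*(-504 + 841) = -263*337 = -88631)
b = 288712 (b = 604*478 = 288712)
(Q + b)² = (-88631 + 288712)² = 200081² = 40032406561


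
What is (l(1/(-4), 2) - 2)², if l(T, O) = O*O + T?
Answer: 49/16 ≈ 3.0625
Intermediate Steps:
l(T, O) = T + O² (l(T, O) = O² + T = T + O²)
(l(1/(-4), 2) - 2)² = ((1/(-4) + 2²) - 2)² = ((-¼ + 4) - 2)² = (15/4 - 2)² = (7/4)² = 49/16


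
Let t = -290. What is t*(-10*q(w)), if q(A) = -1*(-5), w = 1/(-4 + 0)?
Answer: 14500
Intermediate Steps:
w = -1/4 (w = 1/(-4) = -1/4 ≈ -0.25000)
q(A) = 5
t*(-10*q(w)) = -(-2900)*5 = -290*(-50) = 14500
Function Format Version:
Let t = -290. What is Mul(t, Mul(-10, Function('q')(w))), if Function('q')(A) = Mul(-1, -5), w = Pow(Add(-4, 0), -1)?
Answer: 14500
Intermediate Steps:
w = Rational(-1, 4) (w = Pow(-4, -1) = Rational(-1, 4) ≈ -0.25000)
Function('q')(A) = 5
Mul(t, Mul(-10, Function('q')(w))) = Mul(-290, Mul(-10, 5)) = Mul(-290, -50) = 14500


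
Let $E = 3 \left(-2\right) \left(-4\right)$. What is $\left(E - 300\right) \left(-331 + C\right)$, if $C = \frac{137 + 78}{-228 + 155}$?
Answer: $\frac{6728328}{73} \approx 92169.0$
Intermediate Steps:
$C = - \frac{215}{73}$ ($C = \frac{215}{-73} = 215 \left(- \frac{1}{73}\right) = - \frac{215}{73} \approx -2.9452$)
$E = 24$ ($E = \left(-6\right) \left(-4\right) = 24$)
$\left(E - 300\right) \left(-331 + C\right) = \left(24 - 300\right) \left(-331 - \frac{215}{73}\right) = \left(-276\right) \left(- \frac{24378}{73}\right) = \frac{6728328}{73}$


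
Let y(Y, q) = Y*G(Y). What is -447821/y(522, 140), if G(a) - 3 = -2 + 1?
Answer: -447821/1044 ≈ -428.95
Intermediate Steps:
G(a) = 2 (G(a) = 3 + (-2 + 1) = 3 - 1 = 2)
y(Y, q) = 2*Y (y(Y, q) = Y*2 = 2*Y)
-447821/y(522, 140) = -447821/(2*522) = -447821/1044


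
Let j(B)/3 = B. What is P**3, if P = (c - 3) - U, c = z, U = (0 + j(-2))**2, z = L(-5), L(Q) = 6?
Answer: -35937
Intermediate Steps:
z = 6
j(B) = 3*B
U = 36 (U = (0 + 3*(-2))**2 = (0 - 6)**2 = (-6)**2 = 36)
c = 6
P = -33 (P = (6 - 3) - 1*36 = 3 - 36 = -33)
P**3 = (-33)**3 = -35937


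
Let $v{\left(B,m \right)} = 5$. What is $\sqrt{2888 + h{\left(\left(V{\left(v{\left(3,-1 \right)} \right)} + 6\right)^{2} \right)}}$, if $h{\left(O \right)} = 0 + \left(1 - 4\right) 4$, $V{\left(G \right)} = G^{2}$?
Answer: $2 \sqrt{719} \approx 53.628$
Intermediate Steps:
$h{\left(O \right)} = -12$ ($h{\left(O \right)} = 0 - 12 = -12$)
$\sqrt{2888 + h{\left(\left(V{\left(v{\left(3,-1 \right)} \right)} + 6\right)^{2} \right)}} = \sqrt{2888 - 12} = \sqrt{2876} = 2 \sqrt{719}$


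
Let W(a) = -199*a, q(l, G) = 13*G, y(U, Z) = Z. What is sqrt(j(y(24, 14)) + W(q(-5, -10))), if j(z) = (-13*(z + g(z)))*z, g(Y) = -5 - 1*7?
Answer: 3*sqrt(2834) ≈ 159.71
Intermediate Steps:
g(Y) = -12 (g(Y) = -5 - 7 = -12)
j(z) = z*(156 - 13*z) (j(z) = (-13*(z - 12))*z = (-13*(-12 + z))*z = (156 - 13*z)*z = z*(156 - 13*z))
sqrt(j(y(24, 14)) + W(q(-5, -10))) = sqrt(13*14*(12 - 1*14) - 2587*(-10)) = sqrt(13*14*(12 - 14) - 199*(-130)) = sqrt(13*14*(-2) + 25870) = sqrt(-364 + 25870) = sqrt(25506) = 3*sqrt(2834)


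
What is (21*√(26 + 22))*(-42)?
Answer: -3528*√3 ≈ -6110.7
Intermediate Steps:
(21*√(26 + 22))*(-42) = (21*√48)*(-42) = (21*(4*√3))*(-42) = (84*√3)*(-42) = -3528*√3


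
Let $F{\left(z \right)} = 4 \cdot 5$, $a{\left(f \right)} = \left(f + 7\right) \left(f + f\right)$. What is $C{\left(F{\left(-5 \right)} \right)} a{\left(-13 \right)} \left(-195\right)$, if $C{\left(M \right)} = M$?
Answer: $-608400$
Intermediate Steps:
$a{\left(f \right)} = 2 f \left(7 + f\right)$ ($a{\left(f \right)} = \left(7 + f\right) 2 f = 2 f \left(7 + f\right)$)
$F{\left(z \right)} = 20$
$C{\left(F{\left(-5 \right)} \right)} a{\left(-13 \right)} \left(-195\right) = 20 \cdot 2 \left(-13\right) \left(7 - 13\right) \left(-195\right) = 20 \cdot 2 \left(-13\right) \left(-6\right) \left(-195\right) = 20 \cdot 156 \left(-195\right) = 3120 \left(-195\right) = -608400$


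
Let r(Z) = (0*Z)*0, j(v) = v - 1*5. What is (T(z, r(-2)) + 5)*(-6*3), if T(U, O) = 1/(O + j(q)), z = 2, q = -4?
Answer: -88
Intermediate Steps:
j(v) = -5 + v (j(v) = v - 5 = -5 + v)
r(Z) = 0 (r(Z) = 0*0 = 0)
T(U, O) = 1/(-9 + O) (T(U, O) = 1/(O + (-5 - 4)) = 1/(O - 9) = 1/(-9 + O))
(T(z, r(-2)) + 5)*(-6*3) = (1/(-9 + 0) + 5)*(-6*3) = (1/(-9) + 5)*(-18) = (-1/9 + 5)*(-18) = (44/9)*(-18) = -88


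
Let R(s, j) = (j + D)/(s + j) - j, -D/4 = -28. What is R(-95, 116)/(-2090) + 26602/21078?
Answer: 101175167/77092785 ≈ 1.3124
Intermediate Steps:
D = 112 (D = -4*(-28) = 112)
R(s, j) = -j + (112 + j)/(j + s) (R(s, j) = (j + 112)/(s + j) - j = (112 + j)/(j + s) - j = -j + (112 + j)/(j + s))
R(-95, 116)/(-2090) + 26602/21078 = ((112 + 116 - 1*116² - 1*116*(-95))/(116 - 95))/(-2090) + 26602/21078 = ((112 + 116 - 1*13456 + 11020)/21)*(-1/2090) + 26602*(1/21078) = ((112 + 116 - 13456 + 11020)/21)*(-1/2090) + 13301/10539 = ((1/21)*(-2208))*(-1/2090) + 13301/10539 = -736/7*(-1/2090) + 13301/10539 = 368/7315 + 13301/10539 = 101175167/77092785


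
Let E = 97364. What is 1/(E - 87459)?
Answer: 1/9905 ≈ 0.00010096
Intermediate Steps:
1/(E - 87459) = 1/(97364 - 87459) = 1/9905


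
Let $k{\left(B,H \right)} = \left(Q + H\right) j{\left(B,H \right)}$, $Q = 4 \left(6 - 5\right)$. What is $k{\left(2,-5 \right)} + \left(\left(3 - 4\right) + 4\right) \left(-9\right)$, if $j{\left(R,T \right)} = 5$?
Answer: $-32$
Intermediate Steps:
$Q = 4$ ($Q = 4 \cdot 1 = 4$)
$k{\left(B,H \right)} = 20 + 5 H$ ($k{\left(B,H \right)} = \left(4 + H\right) 5 = 20 + 5 H$)
$k{\left(2,-5 \right)} + \left(\left(3 - 4\right) + 4\right) \left(-9\right) = \left(20 + 5 \left(-5\right)\right) + \left(\left(3 - 4\right) + 4\right) \left(-9\right) = \left(20 - 25\right) + \left(-1 + 4\right) \left(-9\right) = -5 + 3 \left(-9\right) = -5 - 27 = -32$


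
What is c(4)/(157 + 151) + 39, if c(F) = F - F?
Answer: 39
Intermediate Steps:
c(F) = 0
c(4)/(157 + 151) + 39 = 0/(157 + 151) + 39 = 0/308 + 39 = (1/308)*0 + 39 = 0 + 39 = 39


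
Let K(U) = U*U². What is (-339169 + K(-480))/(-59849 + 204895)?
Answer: -110931169/145046 ≈ -764.80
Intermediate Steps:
K(U) = U³
(-339169 + K(-480))/(-59849 + 204895) = (-339169 + (-480)³)/(-59849 + 204895) = (-339169 - 110592000)/145046 = -110931169*1/145046 = -110931169/145046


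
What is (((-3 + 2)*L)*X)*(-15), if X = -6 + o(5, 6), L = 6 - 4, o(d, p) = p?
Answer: 0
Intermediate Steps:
L = 2
X = 0 (X = -6 + 6 = 0)
(((-3 + 2)*L)*X)*(-15) = (((-3 + 2)*2)*0)*(-15) = (-1*2*0)*(-15) = -2*0*(-15) = 0*(-15) = 0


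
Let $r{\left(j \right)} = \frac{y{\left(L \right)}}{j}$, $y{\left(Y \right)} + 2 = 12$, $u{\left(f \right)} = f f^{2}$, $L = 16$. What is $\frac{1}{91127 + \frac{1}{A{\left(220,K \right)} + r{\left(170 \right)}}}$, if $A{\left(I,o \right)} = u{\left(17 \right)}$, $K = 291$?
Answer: $\frac{83522}{7611109311} \approx 1.0974 \cdot 10^{-5}$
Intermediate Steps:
$u{\left(f \right)} = f^{3}$
$A{\left(I,o \right)} = 4913$ ($A{\left(I,o \right)} = 17^{3} = 4913$)
$y{\left(Y \right)} = 10$ ($y{\left(Y \right)} = -2 + 12 = 10$)
$r{\left(j \right)} = \frac{10}{j}$
$\frac{1}{91127 + \frac{1}{A{\left(220,K \right)} + r{\left(170 \right)}}} = \frac{1}{91127 + \frac{1}{4913 + \frac{10}{170}}} = \frac{1}{91127 + \frac{1}{4913 + 10 \cdot \frac{1}{170}}} = \frac{1}{91127 + \frac{1}{4913 + \frac{1}{17}}} = \frac{1}{91127 + \frac{1}{\frac{83522}{17}}} = \frac{1}{91127 + \frac{17}{83522}} = \frac{1}{\frac{7611109311}{83522}} = \frac{83522}{7611109311}$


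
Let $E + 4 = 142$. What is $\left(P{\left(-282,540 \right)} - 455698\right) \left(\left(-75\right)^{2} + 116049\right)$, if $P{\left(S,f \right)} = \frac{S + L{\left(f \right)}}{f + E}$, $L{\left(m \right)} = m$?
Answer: $- \frac{6265460393094}{113} \approx -5.5447 \cdot 10^{10}$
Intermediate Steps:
$E = 138$ ($E = -4 + 142 = 138$)
$P{\left(S,f \right)} = \frac{S + f}{138 + f}$ ($P{\left(S,f \right)} = \frac{S + f}{f + 138} = \frac{S + f}{138 + f}$)
$\left(P{\left(-282,540 \right)} - 455698\right) \left(\left(-75\right)^{2} + 116049\right) = \left(\frac{-282 + 540}{138 + 540} - 455698\right) \left(\left(-75\right)^{2} + 116049\right) = \left(\frac{1}{678} \cdot 258 - 455698\right) \left(5625 + 116049\right) = \left(\frac{1}{678} \cdot 258 - 455698\right) 121674 = \left(\frac{43}{113} - 455698\right) 121674 = \left(- \frac{51493831}{113}\right) 121674 = - \frac{6265460393094}{113}$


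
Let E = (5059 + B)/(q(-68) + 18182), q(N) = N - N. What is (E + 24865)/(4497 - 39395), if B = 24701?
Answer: -226062595/317257718 ≈ -0.71255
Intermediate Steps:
q(N) = 0
E = 14880/9091 (E = (5059 + 24701)/(0 + 18182) = 29760/18182 = 29760*(1/18182) = 14880/9091 ≈ 1.6368)
(E + 24865)/(4497 - 39395) = (14880/9091 + 24865)/(4497 - 39395) = (226062595/9091)/(-34898) = (226062595/9091)*(-1/34898) = -226062595/317257718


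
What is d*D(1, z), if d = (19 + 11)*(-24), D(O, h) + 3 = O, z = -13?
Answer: 1440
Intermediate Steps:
D(O, h) = -3 + O
d = -720 (d = 30*(-24) = -720)
d*D(1, z) = -720*(-3 + 1) = -720*(-2) = 1440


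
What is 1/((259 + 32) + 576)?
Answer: 1/867 ≈ 0.0011534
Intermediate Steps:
1/((259 + 32) + 576) = 1/(291 + 576) = 1/867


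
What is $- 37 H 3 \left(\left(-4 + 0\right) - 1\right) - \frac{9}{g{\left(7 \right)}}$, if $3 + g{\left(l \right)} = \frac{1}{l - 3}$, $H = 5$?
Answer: $\frac{30561}{11} \approx 2778.3$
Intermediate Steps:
$g{\left(l \right)} = -3 + \frac{1}{-3 + l}$ ($g{\left(l \right)} = -3 + \frac{1}{l - 3} = -3 + \frac{1}{-3 + l}$)
$- 37 H 3 \left(\left(-4 + 0\right) - 1\right) - \frac{9}{g{\left(7 \right)}} = - 37 \cdot 5 \cdot 3 \left(\left(-4 + 0\right) - 1\right) - \frac{9}{\frac{1}{-3 + 7} \left(10 - 21\right)} = - 37 \cdot 15 \left(-4 - 1\right) - \frac{9}{\frac{1}{4} \left(10 - 21\right)} = - 37 \cdot 15 \left(-5\right) - \frac{9}{\frac{1}{4} \left(-11\right)} = \left(-37\right) \left(-75\right) - \frac{9}{- \frac{11}{4}} = 2775 - - \frac{36}{11} = 2775 + \frac{36}{11} = \frac{30561}{11}$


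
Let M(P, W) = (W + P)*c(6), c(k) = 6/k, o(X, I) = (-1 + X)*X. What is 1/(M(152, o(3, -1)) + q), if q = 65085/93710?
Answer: 18742/2974253 ≈ 0.0063014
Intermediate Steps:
o(X, I) = X*(-1 + X)
q = 13017/18742 (q = 65085*(1/93710) = 13017/18742 ≈ 0.69454)
M(P, W) = P + W (M(P, W) = (W + P)*(6/6) = (P + W)*(6*(1/6)) = (P + W)*1 = P + W)
1/(M(152, o(3, -1)) + q) = 1/((152 + 3*(-1 + 3)) + 13017/18742) = 1/((152 + 3*2) + 13017/18742) = 1/((152 + 6) + 13017/18742) = 1/(158 + 13017/18742) = 1/(2974253/18742) = 18742/2974253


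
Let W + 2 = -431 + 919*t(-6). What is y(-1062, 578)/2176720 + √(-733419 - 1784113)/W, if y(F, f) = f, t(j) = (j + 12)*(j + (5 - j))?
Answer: 289/1088360 + 2*I*√629383/27137 ≈ 0.00026554 + 0.058469*I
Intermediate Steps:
t(j) = 60 + 5*j (t(j) = (12 + j)*5 = 60 + 5*j)
W = 27137 (W = -2 + (-431 + 919*(60 + 5*(-6))) = -2 + (-431 + 919*(60 - 30)) = -2 + (-431 + 919*30) = -2 + (-431 + 27570) = -2 + 27139 = 27137)
y(-1062, 578)/2176720 + √(-733419 - 1784113)/W = 578/2176720 + √(-733419 - 1784113)/27137 = 578*(1/2176720) + √(-2517532)*(1/27137) = 289/1088360 + (2*I*√629383)*(1/27137) = 289/1088360 + 2*I*√629383/27137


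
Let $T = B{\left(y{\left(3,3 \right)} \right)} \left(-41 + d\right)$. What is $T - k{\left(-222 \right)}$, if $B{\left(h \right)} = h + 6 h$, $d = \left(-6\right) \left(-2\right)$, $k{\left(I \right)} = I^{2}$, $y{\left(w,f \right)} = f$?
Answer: $-49893$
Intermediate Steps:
$d = 12$
$B{\left(h \right)} = 7 h$
$T = -609$ ($T = 7 \cdot 3 \left(-41 + 12\right) = 21 \left(-29\right) = -609$)
$T - k{\left(-222 \right)} = -609 - \left(-222\right)^{2} = -609 - 49284 = -49893$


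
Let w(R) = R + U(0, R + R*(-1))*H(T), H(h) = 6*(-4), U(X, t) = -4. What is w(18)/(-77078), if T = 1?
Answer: -57/38539 ≈ -0.0014790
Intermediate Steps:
H(h) = -24
w(R) = 96 + R (w(R) = R - 4*(-24) = R + 96 = 96 + R)
w(18)/(-77078) = (96 + 18)/(-77078) = 114*(-1/77078) = -57/38539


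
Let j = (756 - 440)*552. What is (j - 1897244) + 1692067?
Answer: -30745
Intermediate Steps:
j = 174432 (j = 316*552 = 174432)
(j - 1897244) + 1692067 = (174432 - 1897244) + 1692067 = -1722812 + 1692067 = -30745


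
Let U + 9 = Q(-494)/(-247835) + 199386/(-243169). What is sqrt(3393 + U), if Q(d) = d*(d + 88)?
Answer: sqrt(250707213455341326347090)/8609398445 ≈ 58.158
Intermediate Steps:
Q(d) = d*(88 + d)
U = -91511125523/8609398445 (U = -9 + (-494*(88 - 494)/(-247835) + 199386/(-243169)) = -9 + (-494*(-406)*(-1/247835) + 199386*(-1/243169)) = -9 + (200564*(-1/247835) - 199386/243169) = -9 + (-28652/35405 - 199386/243169) = -9 - 14026539518/8609398445 = -91511125523/8609398445 ≈ -10.629)
sqrt(3393 + U) = sqrt(3393 - 91511125523/8609398445) = sqrt(29120177798362/8609398445) = sqrt(250707213455341326347090)/8609398445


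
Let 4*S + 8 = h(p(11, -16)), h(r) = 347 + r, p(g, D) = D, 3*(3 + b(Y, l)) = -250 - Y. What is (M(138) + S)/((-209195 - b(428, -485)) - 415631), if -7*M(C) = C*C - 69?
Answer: 73639/17488716 ≈ 0.0042107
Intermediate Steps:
b(Y, l) = -259/3 - Y/3 (b(Y, l) = -3 + (-250 - Y)/3 = -3 + (-250/3 - Y/3) = -259/3 - Y/3)
S = 323/4 (S = -2 + (347 - 16)/4 = -2 + (1/4)*331 = -2 + 331/4 = 323/4 ≈ 80.750)
M(C) = 69/7 - C**2/7 (M(C) = -(C*C - 69)/7 = -(C**2 - 69)/7 = -(-69 + C**2)/7 = 69/7 - C**2/7)
(M(138) + S)/((-209195 - b(428, -485)) - 415631) = ((69/7 - 1/7*138**2) + 323/4)/((-209195 - (-259/3 - 1/3*428)) - 415631) = ((69/7 - 1/7*19044) + 323/4)/((-209195 - (-259/3 - 428/3)) - 415631) = ((69/7 - 19044/7) + 323/4)/((-209195 - 1*(-229)) - 415631) = (-18975/7 + 323/4)/((-209195 + 229) - 415631) = -73639/(28*(-208966 - 415631)) = -73639/28/(-624597) = -73639/28*(-1/624597) = 73639/17488716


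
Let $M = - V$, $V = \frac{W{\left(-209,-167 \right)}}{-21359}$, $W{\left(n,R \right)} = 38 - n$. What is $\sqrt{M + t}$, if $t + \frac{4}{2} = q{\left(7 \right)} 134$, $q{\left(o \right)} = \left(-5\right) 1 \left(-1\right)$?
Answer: $\frac{\sqrt{1803263149}}{1643} \approx 25.846$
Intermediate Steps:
$q{\left(o \right)} = 5$ ($q{\left(o \right)} = \left(-5\right) \left(-1\right) = 5$)
$V = - \frac{19}{1643}$ ($V = \frac{38 - -209}{-21359} = \left(38 + 209\right) \left(- \frac{1}{21359}\right) = 247 \left(- \frac{1}{21359}\right) = - \frac{19}{1643} \approx -0.011564$)
$t = 668$ ($t = -2 + 5 \cdot 134 = -2 + 670 = 668$)
$M = \frac{19}{1643}$ ($M = \left(-1\right) \left(- \frac{19}{1643}\right) = \frac{19}{1643} \approx 0.011564$)
$\sqrt{M + t} = \sqrt{\frac{19}{1643} + 668} = \sqrt{\frac{1097543}{1643}} = \frac{\sqrt{1803263149}}{1643}$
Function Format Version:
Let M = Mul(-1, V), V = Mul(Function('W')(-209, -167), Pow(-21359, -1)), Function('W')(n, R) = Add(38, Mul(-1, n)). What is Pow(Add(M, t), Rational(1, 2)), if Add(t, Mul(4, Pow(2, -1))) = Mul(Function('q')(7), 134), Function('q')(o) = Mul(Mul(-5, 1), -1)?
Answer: Mul(Rational(1, 1643), Pow(1803263149, Rational(1, 2))) ≈ 25.846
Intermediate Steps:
Function('q')(o) = 5 (Function('q')(o) = Mul(-5, -1) = 5)
V = Rational(-19, 1643) (V = Mul(Add(38, Mul(-1, -209)), Pow(-21359, -1)) = Mul(Add(38, 209), Rational(-1, 21359)) = Mul(247, Rational(-1, 21359)) = Rational(-19, 1643) ≈ -0.011564)
t = 668 (t = Add(-2, Mul(5, 134)) = Add(-2, 670) = 668)
M = Rational(19, 1643) (M = Mul(-1, Rational(-19, 1643)) = Rational(19, 1643) ≈ 0.011564)
Pow(Add(M, t), Rational(1, 2)) = Pow(Add(Rational(19, 1643), 668), Rational(1, 2)) = Pow(Rational(1097543, 1643), Rational(1, 2)) = Mul(Rational(1, 1643), Pow(1803263149, Rational(1, 2)))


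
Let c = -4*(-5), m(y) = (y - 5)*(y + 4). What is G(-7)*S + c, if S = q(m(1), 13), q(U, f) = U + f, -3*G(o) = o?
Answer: 11/3 ≈ 3.6667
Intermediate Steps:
G(o) = -o/3
m(y) = (-5 + y)*(4 + y)
S = -7 (S = (-20 + 1² - 1*1) + 13 = (-20 + 1 - 1) + 13 = -20 + 13 = -7)
c = 20
G(-7)*S + c = -⅓*(-7)*(-7) + 20 = (7/3)*(-7) + 20 = -49/3 + 20 = 11/3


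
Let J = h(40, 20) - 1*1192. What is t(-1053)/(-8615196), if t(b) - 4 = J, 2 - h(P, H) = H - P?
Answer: 583/4307598 ≈ 0.00013534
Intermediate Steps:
h(P, H) = 2 + P - H (h(P, H) = 2 - (H - P) = 2 + (P - H) = 2 + P - H)
J = -1170 (J = (2 + 40 - 1*20) - 1*1192 = (2 + 40 - 20) - 1192 = 22 - 1192 = -1170)
t(b) = -1166 (t(b) = 4 - 1170 = -1166)
t(-1053)/(-8615196) = -1166/(-8615196) = -1166*(-1/8615196) = 583/4307598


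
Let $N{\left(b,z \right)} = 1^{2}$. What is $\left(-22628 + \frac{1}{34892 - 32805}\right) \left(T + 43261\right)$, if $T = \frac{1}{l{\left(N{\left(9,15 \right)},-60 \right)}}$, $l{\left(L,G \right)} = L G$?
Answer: $- \frac{8171936590631}{8348} \approx -9.7891 \cdot 10^{8}$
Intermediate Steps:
$N{\left(b,z \right)} = 1$
$l{\left(L,G \right)} = G L$
$T = - \frac{1}{60}$ ($T = \frac{1}{\left(-60\right) 1} = \frac{1}{-60} = - \frac{1}{60} \approx -0.016667$)
$\left(-22628 + \frac{1}{34892 - 32805}\right) \left(T + 43261\right) = \left(-22628 + \frac{1}{34892 - 32805}\right) \left(- \frac{1}{60} + 43261\right) = \left(-22628 + \frac{1}{2087}\right) \frac{2595659}{60} = \left(- \frac{47224635}{2087}\right) \frac{2595659}{60} = - \frac{8171936590631}{8348}$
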